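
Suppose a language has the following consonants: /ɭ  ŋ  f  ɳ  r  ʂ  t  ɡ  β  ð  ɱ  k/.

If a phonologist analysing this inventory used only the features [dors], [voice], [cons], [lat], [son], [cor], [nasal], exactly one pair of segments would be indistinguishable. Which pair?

t, ʂ

On the given features, /t/ and /ʂ/ have an identical profile: [−dorsal], [−voice], [+consonantal], [−lateral], [−sonorant], [+coronal], [−nasal]. No other two segments in the inventory coincide on all 7 features. (They do differ in [continuant], [strident] and [anterior], which are not among the given features.)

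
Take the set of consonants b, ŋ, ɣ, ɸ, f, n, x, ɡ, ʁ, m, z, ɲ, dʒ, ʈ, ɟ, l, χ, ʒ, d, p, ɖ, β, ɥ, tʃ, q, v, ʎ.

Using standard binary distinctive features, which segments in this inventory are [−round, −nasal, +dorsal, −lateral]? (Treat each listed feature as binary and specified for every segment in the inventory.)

ɣ, x, ɡ, ʁ, ɟ, χ, q

The [−round] segments are /b, ŋ, ɣ, ɸ, f, n, x, ɡ, ʁ, m, z, ɲ, dʒ, ʈ, ɟ, l, χ, ʒ, d, p, ɖ, β, tʃ, q, v, ʎ/.
Within that set, [−nasal] gives /b, ɣ, ɸ, f, x, ɡ, ʁ, z, dʒ, ʈ, ɟ, l, χ, ʒ, d, p, ɖ, β, tʃ, q, v, ʎ/.
Among these, [+dorsal] gives /ɣ, x, ɡ, ʁ, ɟ, χ, q, ʎ/.
Of those, [−lateral] leaves /ɣ, x, ɡ, ʁ, ɟ, χ, q/.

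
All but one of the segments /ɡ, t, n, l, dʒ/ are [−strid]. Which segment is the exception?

Every segment except /dʒ/ is [−strident]. /dʒ/ (voiced postalveolar affricate) is [+strident], so it is the exception.

dʒ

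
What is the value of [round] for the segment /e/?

[−round]

As the mid front unrounded tense vowel, /e/ is [−round].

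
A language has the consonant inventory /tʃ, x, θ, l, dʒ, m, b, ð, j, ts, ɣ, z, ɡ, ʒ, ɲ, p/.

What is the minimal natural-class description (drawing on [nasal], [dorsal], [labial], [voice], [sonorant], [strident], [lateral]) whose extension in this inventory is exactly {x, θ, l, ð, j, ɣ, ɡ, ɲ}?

[-strident, -labial]

/x, θ, l, ð, j, ɣ, ɡ, ɲ/ are all [-strident], [-labial], and no other segment in the inventory matches both values. Dropping any one of them over-generates: [-labial] alone would also admit /tʃ, dʒ, ts, z, …/; [-strident] alone would also admit /m, b, p/. No other single listed feature picks out exactly this set either, so fewer than two features will not do.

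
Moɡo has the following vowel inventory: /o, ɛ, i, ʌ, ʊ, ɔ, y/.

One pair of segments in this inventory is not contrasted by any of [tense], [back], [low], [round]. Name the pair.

On the given features, /ʊ/ and /ɔ/ have an identical profile: [-tense], [+back], [-low], [+round]. No other two segments in the inventory coincide on all 4 features. (They do differ in [high], which is not among the given features.)

ʊ, ɔ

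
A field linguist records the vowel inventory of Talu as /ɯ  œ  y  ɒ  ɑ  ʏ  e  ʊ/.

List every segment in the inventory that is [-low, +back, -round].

ɯ

Checking each segment against [-low], [+back], [-round]: /ɯ/ (high back unrounded vowel) satisfies every feature; every other segment in the inventory fails at least one.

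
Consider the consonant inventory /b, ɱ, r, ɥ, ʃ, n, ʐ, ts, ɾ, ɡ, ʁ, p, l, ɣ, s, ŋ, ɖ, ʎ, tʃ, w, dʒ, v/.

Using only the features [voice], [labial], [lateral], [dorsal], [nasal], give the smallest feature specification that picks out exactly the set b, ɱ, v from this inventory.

[+voice, +labial, -dorsal]

Every target segment is [+voice], [+labial], [-dorsal]; each remaining inventory member fails at least one of these. Each conjunct is needed — [+labial, -dorsal] alone would also admit /p/; [+voice, -dorsal] alone would also admit /r, n, ʐ, ɾ, …/; [+voice, +labial] alone would also admit /ɥ, w/ — and no other combination of two listed features has exactly this extension, so three is the minimum.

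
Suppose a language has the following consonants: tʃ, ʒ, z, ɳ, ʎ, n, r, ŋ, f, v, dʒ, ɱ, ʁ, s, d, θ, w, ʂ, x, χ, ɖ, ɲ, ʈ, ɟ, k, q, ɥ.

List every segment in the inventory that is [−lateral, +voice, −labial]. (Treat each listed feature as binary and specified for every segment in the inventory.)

Among the inventory, the [−lateral] segments are /tʃ, ʒ, z, ɳ, n, r, ŋ, f, v, dʒ, ɱ, ʁ, s, d, θ, w, ʂ, x, χ, ɖ, ɲ, ʈ, ɟ, k, q, ɥ/.
Intersecting with [+voice] gives /ʒ, z, ɳ, n, r, ŋ, v, dʒ, ɱ, ʁ, d, w, ɖ, ɲ, ɟ, ɥ/.
Intersecting with [−labial] leaves /ʒ, z, ɳ, n, r, ŋ, dʒ, ʁ, d, ɖ, ɲ, ɟ/.

ʒ, z, ɳ, n, r, ŋ, dʒ, ʁ, d, ɖ, ɲ, ɟ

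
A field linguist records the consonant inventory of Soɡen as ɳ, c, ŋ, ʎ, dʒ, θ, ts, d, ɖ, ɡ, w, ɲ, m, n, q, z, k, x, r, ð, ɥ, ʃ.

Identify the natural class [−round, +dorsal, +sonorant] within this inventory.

ŋ, ʎ, ɲ

Eliminate segments failing any feature: /ɳ, dʒ, θ, ts, d, ɖ, m, n, z, r, ð, ʃ/ are [−dorsal]; /c, ɡ, q, k, x/ are [−sonorant]; /w, ɥ/ are [+round]. The remaining /ŋ, ʎ, ɲ/ satisfy [−round], [+dorsal], [+sonorant].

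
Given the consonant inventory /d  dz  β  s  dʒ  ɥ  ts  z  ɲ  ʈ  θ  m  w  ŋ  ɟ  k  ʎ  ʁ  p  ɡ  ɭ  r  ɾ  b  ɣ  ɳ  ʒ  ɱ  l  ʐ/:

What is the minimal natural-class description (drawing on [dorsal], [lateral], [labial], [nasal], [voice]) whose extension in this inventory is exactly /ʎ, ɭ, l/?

[+lateral]

/ʎ, ɭ, l/ are exactly the [+lateral] segments in the inventory, so a single feature suffices.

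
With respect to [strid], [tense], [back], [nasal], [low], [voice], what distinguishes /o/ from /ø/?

[back]

/o/ is the mid back rounded tense vowel and /ø/ is the mid front rounded tense vowel. Both are [-strident], [+tense], [-nasal], [-low], [+voice]. /o/ is [+back] while /ø/ is [-back], so the distinguishing feature is [back].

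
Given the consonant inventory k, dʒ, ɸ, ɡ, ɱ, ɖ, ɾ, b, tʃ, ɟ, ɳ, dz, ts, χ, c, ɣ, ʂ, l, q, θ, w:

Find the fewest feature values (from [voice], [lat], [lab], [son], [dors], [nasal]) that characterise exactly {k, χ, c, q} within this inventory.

/k, χ, c, q/ are all [−voice], [+dorsal], and no other segment in the inventory matches both values. Dropping any one of them over-generates: [+dorsal] alone would also admit /ɡ, ɟ, ɣ, w/; [−voice] alone would also admit /ɸ, tʃ, ts, ʂ, …/. No other single listed feature picks out exactly this set either, so fewer than two features will not do.

[−voice, +dors]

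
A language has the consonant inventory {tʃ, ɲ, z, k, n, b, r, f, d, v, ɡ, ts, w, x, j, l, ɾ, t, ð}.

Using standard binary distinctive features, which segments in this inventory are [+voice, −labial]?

ɲ, z, n, r, d, ɡ, j, l, ɾ, ð

Among the inventory, the [+voice] segments are /ɲ, z, n, b, r, d, v, ɡ, w, j, l, ɾ, ð/.
Within that set, [−labial] leaves /ɲ, z, n, r, d, ɡ, j, l, ɾ, ð/.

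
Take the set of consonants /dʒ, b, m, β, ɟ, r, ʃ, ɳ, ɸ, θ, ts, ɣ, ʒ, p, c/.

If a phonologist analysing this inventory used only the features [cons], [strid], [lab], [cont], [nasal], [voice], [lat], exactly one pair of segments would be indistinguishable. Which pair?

ɣ, r

/ɣ/ (voiced velar fricative) and /r/ (alveolar trill) are both [+consonantal], [−strident], [−labial], [+continuant], [−nasal], [+voice], [−lateral], so none of the listed features separates them. (They do differ in [sonorant], [coronal] and [dorsal], which are not among the given features.) Every other pair in the inventory differs on at least one listed feature.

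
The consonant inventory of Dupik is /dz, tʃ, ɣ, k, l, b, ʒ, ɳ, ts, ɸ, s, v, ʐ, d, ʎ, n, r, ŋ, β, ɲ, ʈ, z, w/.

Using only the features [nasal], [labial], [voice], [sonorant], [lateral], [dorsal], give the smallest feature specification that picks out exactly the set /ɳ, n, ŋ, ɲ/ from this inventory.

/ɳ, n, ŋ, ɲ/ are exactly the [+nasal] segments in the inventory, so a single feature suffices.

[+nasal]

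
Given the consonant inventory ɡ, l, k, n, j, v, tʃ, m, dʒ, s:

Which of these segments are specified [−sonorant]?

The [−sonorant] segments here are /ɡ, k, v, tʃ, dʒ, s/; the remaining /l, n, j, m/ are [+sonorant].

ɡ, k, v, tʃ, dʒ, s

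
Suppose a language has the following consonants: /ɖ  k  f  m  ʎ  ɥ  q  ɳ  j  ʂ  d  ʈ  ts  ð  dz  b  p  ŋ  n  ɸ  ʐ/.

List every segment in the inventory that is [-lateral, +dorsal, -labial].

Eliminate segments failing any feature: /ɖ, f, m, ɳ, ʂ, d, ʈ, ts, ð, dz, b, p, n, ɸ, ʐ/ are [-dorsal]; /ʎ/ is [+lateral]; /ɥ/ is [+labial]. The remaining /k, q, j, ŋ/ satisfy [-lateral], [+dorsal], [-labial].

k, q, j, ŋ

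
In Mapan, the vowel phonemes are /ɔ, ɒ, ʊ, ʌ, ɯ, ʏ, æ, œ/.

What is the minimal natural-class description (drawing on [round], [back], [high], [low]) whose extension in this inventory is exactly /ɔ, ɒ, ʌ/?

Every target segment is [-high], [+back]; each remaining inventory member fails at least one of these. Each conjunct is needed — [+back] alone would also admit /ʊ, ɯ/; [-high] alone would also admit /æ, œ/ — and no other single listed feature has exactly this extension, so two is the minimum.

[-high, +back]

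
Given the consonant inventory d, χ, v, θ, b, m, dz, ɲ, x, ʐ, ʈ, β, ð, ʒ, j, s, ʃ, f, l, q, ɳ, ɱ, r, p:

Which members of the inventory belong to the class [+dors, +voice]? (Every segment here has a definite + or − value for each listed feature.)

Checking each segment against [+dorsal], [+voice]: /ɲ/ (palatal nasal), /j/ (palatal glide) satisfy every feature; every other segment in the inventory fails at least one.

ɲ, j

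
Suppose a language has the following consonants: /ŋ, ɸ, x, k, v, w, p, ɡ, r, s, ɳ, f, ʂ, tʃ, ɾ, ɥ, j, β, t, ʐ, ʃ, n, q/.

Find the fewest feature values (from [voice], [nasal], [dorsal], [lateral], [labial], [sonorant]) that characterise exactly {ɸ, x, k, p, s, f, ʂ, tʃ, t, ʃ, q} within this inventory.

[−voice]

/ɸ, x, k, p, s, f, ʂ, tʃ, t, ʃ, q/ are exactly the [−voice] segments in the inventory, so a single feature suffices.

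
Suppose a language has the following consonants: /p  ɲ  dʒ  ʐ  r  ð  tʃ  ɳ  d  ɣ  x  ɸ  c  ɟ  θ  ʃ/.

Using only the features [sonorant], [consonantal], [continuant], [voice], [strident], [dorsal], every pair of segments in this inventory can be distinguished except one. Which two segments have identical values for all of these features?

On the given features, /θ/ and /ɸ/ have an identical profile: [−sonorant], [+consonantal], [+continuant], [−voice], [−strident], [−dorsal]. No other two segments in the inventory coincide on all 6 features. (They do differ in [labial] and [coronal], which are not among the given features.)

θ, ɸ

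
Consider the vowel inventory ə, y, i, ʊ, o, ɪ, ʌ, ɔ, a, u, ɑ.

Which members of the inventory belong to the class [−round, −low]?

ə, i, ɪ, ʌ

Eliminate segments failing any feature: /y, ʊ, o, ɔ, u/ are [+round]; /a, ɑ/ are [+low]. The remaining /ə, i, ɪ, ʌ/ satisfy [−round], [−low].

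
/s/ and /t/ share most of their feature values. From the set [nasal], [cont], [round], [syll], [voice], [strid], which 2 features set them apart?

/s/ is the voiceless alveolar fricative and /t/ is the voiceless alveolar stop. Both are [−nasal], [−round], [−syllabic], [−voice]. /s/ is [+continuant] while /t/ is [−continuant]; /s/ is [+strident] while /t/ is [−strident], so the distinguishing features are [continuant], [strident].

[continuant], [strident]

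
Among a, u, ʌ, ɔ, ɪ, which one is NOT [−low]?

/a/ is the low unrounded vowel, which is [+low]; the rest — /ɪ, u, ɔ, ʌ/ — are [−low].

a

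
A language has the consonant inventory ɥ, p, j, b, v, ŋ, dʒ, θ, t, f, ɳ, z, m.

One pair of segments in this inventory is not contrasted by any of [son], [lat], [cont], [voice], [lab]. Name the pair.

ɳ, ŋ

Both /ɳ/ and /ŋ/ are [+sonorant], [−lateral], [−continuant], [+voice], [−labial]. Since the list omits [coronal] and [dorsal] — which do distinguish the retroflex nasal from the velar nasal — this pair collapses; all other pairs remain distinct.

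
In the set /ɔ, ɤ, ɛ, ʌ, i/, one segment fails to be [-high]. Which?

i

/i/ is the high front unrounded tense vowel, which is [+high]; the rest — /ɤ, ɛ, ɔ, ʌ/ — are [-high].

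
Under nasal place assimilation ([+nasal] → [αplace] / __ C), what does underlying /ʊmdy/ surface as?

[ʊndy]

The only nasal preceding a consonant is /m/ before /d/. /d/ is [+coronal], so /m/ → /n/, giving [ʊndy].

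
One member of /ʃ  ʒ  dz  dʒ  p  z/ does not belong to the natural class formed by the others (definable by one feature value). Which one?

The remaining segments after removing /p/ share [+strident]; /p/ (voiceless bilabial stop) is [−strident]. For every other candidate removal, the leftover set fails to share any single feature value that the removed segment lacks.

p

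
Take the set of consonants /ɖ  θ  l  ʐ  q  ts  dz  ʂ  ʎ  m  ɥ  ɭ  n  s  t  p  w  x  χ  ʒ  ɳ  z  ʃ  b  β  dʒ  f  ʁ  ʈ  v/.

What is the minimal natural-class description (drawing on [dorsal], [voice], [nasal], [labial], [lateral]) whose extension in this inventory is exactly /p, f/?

[-voice, +labial]

The class [-voice], [+labial] has exactly /p, f/ as its extension in this inventory. No smaller conjunction from the listed features achieves this: [+labial] alone would also admit /m, ɥ, w, b, …/; [-voice] alone would also admit /θ, q, ts, ʂ, …/; and checking the remaining single features turns up none with this extension.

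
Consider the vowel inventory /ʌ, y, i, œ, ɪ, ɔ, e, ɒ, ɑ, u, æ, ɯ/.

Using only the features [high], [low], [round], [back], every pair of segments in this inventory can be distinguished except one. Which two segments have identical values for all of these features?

/i/ (high front unrounded tense vowel) and /ɪ/ (high front unrounded lax vowel) are both [+high], [−low], [−round], [−back], so none of the listed features separates them. (They do differ in [tense], which is not among the given features.) Every other pair in the inventory differs on at least one listed feature.

i, ɪ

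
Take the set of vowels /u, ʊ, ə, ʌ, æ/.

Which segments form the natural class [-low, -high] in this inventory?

ə, ʌ

First, the [-low] segments are /u, ʊ, ə, ʌ/.
Of those, [-high] leaves /ə, ʌ/.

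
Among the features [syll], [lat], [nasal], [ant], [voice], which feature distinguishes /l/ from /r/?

[lateral]

The two segments share [−syllabic], [−nasal], [+anterior], [+voice]. The only feature from the list on which they differ: /l/ is [+lateral] while /r/ is [−lateral].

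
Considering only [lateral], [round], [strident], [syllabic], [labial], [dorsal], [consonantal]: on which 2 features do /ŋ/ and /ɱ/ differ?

[labial], [dorsal]

/ŋ/ (velar nasal) and /ɱ/ (labiodental nasal) agree on [−lateral], [−round], [−strident], [−syllabic], [+consonantal]. They differ on [labial] (/ŋ/ [−], /ɱ/ [+]), [dorsal] (/ŋ/ [+], /ɱ/ [−]).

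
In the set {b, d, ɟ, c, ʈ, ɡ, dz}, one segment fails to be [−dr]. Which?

dz

/c, ɟ, d, ɡ, ʈ, b/ are all [−delayed release]; /dz/ (voiced alveolar affricate) is [+delayed release].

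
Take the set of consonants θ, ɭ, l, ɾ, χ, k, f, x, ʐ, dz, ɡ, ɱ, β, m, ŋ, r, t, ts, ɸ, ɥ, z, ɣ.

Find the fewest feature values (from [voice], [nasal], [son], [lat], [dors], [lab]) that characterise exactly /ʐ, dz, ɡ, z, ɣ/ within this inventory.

/ʐ, dz, ɡ, z, ɣ/ are all [-sonorant], [+voice], [-labial], and no other segment in the inventory matches all three values. Dropping any one of them over-generates: [+voice, -labial] alone would also admit /ɭ, l, ɾ, ŋ, …/; [-sonorant, -labial] alone would also admit /θ, χ, k, x, …/; [-sonorant, +voice] alone would also admit /β/. No other combination of two listed features picks out exactly this set either, so fewer than three features will not do.

[-son, +voice, -lab]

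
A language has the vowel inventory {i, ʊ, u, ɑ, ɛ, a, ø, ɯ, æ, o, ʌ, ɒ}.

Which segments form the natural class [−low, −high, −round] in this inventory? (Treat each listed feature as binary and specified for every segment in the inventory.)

Among the inventory, the [−low] segments are /i, ʊ, u, ɛ, ø, ɯ, o, ʌ/.
Then [−high] gives /ɛ, ø, o, ʌ/.
Within that set, [−round] leaves /ɛ, ʌ/.

ɛ, ʌ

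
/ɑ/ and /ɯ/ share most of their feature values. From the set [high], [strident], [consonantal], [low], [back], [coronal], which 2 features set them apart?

/ɑ/ (low back unrounded vowel) and /ɯ/ (high back unrounded vowel) agree on [−strident], [−consonantal], [+back], [−coronal]. They differ on [high] (/ɑ/ [−], /ɯ/ [+]), [low] (/ɑ/ [+], /ɯ/ [−]).

[high], [low]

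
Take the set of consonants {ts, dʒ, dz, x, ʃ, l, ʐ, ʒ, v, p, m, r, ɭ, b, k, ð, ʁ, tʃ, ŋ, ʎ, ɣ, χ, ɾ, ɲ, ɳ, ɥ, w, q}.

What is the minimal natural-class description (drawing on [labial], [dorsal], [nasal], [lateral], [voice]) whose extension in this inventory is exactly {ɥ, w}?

[+labial, +dorsal]

Every target segment is [+labial], [+dorsal]; each remaining inventory member fails at least one of these. Each conjunct is needed — [+dorsal] alone would also admit /x, k, ʁ, ŋ, …/; [+labial] alone would also admit /v, p, m, b/ — and no other single listed feature has exactly this extension, so two is the minimum.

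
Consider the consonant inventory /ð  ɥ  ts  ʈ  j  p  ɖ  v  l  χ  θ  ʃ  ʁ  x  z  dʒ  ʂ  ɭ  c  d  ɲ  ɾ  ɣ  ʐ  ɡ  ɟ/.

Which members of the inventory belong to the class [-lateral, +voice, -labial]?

Checking each segment against [-lateral], [+voice], [-labial]: /ð/ (voiced dental fricative), /j/ (palatal glide), /ɖ/ (voiced retroflex stop), /ʁ/ (voiced uvular fricative), /z/ (voiced alveolar fricative), /dʒ/ (voiced postalveolar affricate), among others, satisfy every feature; every other segment in the inventory fails at least one.

ð, j, ɖ, ʁ, z, dʒ, d, ɲ, ɾ, ɣ, ʐ, ɡ, ɟ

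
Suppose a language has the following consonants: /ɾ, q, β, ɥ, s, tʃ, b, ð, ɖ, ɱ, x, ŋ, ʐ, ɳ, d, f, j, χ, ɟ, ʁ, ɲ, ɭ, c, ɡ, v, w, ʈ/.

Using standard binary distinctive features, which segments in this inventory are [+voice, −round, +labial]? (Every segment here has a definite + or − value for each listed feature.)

Checking each segment against [+voice], [−round], [+labial]: /β/ (voiced bilabial fricative), /b/ (voiced bilabial stop), /ɱ/ (labiodental nasal), /v/ (voiced labiodental fricative) satisfy every feature; every other segment in the inventory fails at least one.

β, b, ɱ, v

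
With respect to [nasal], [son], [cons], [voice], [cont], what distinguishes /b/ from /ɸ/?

[voice], [continuant]

/b/ (voiced bilabial stop) and /ɸ/ (voiceless bilabial fricative) agree on [-nasal], [-sonorant], [+consonantal]. They differ on [voice] (/b/ [+], /ɸ/ [-]), [continuant] (/b/ [-], /ɸ/ [+]).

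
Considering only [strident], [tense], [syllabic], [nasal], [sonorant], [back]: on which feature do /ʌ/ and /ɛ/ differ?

The two segments share [−strident], [−tense], [+syllabic], [−nasal], [+sonorant]. The only feature from the list on which they differ: /ʌ/ is [+back] while /ɛ/ is [−back].

[back]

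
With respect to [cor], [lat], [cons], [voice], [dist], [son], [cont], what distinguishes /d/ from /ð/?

[continuant], [distributed]

/d/ is the voiced alveolar stop and /ð/ is the voiced dental fricative. Both are [+coronal], [−lateral], [+consonantal], [+voice], [−sonorant]. /d/ is [−continuant] while /ð/ is [+continuant]; /d/ is [−distributed] while /ð/ is [+distributed], so the distinguishing features are [continuant], [distributed].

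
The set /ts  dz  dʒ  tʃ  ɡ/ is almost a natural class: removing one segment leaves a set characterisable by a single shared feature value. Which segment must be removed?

ɡ

/dz, tʃ, dʒ, ts/ are all [+delayed release], but /ɡ/ (voiced velar stop) is [-delayed release]. No other single segment can be removed to leave a set sharing one feature value that the removed segment lacks, so /ɡ/ is the odd one out.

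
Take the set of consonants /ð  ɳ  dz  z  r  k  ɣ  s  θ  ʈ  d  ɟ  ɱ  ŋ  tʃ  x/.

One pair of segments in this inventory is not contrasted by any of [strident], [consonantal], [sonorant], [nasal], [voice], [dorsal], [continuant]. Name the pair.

ɱ, ɳ

/ɱ/ (labiodental nasal) and /ɳ/ (retroflex nasal) are both [−strident], [+consonantal], [+sonorant], [+nasal], [+voice], [−dorsal], [−continuant], so none of the listed features separates them. (They do differ in [labial] and [coronal], which are not among the given features.) Every other pair in the inventory differs on at least one listed feature.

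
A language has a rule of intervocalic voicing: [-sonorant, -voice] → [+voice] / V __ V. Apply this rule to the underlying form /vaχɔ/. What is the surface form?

[vaʁɔ]

Only /χ/ occurs between two vowels (/a/ __ /ɔ/) and matches the structural description. It is a voiceless uvular fricative, so [-sonorant, -voice] holds; changing it to [+voice] with all other features held fixed yields /ʁ/ (voiced uvular fricative). No other segment meets both the structural description and the environment, so the output is [vaʁɔ].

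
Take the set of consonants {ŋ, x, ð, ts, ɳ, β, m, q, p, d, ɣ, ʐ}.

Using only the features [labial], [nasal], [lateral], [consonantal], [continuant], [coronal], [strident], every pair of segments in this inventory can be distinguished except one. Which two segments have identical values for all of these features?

Both /x/ and /ɣ/ are [−labial], [−nasal], [−lateral], [+consonantal], [+continuant], [−coronal], [−strident]. Since the list omits [voice] — which does distinguish the voiceless velar fricative from the voiced velar fricative — this pair collapses; all other pairs remain distinct.

x, ɣ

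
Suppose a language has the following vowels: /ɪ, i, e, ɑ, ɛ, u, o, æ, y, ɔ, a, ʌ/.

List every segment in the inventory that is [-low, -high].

e, ɛ, o, ɔ, ʌ

Eliminate segments failing any feature: /ɪ, i, u, y/ are [+high]; /ɑ, æ, a/ are [+low]. The remaining /e, ɛ, o, ɔ, ʌ/ satisfy [-low], [-high].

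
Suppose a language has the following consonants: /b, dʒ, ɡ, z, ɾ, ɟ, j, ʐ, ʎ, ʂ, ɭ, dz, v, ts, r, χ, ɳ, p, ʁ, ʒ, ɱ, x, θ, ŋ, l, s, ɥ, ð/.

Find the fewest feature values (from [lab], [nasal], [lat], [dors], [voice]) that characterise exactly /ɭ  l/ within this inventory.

The class [+lateral], [-dorsal] has exactly /ɭ, l/ as its extension in this inventory. No smaller conjunction from the listed features achieves this: [-dorsal] alone would also admit /b, dʒ, z, ɾ, …/; [+lateral] alone would also admit /ʎ/; and checking the remaining single features turns up none with this extension.

[+lat, -dors]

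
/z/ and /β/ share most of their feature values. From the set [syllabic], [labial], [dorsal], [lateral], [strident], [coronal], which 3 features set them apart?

/z/ (voiced alveolar fricative) and /β/ (voiced bilabial fricative) agree on [−syllabic], [−dorsal], [−lateral]. They differ on [strident] (/z/ [+], /β/ [−]), [labial] (/z/ [−], /β/ [+]), [coronal] (/z/ [+], /β/ [−]).

[strident], [labial], [coronal]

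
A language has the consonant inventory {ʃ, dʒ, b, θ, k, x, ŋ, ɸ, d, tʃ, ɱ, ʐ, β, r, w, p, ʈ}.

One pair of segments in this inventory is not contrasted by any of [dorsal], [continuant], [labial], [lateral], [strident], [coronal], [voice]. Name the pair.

b, ɱ

Both /b/ and /ɱ/ are [-dorsal], [-continuant], [+labial], [-lateral], [-strident], [-coronal], [+voice]. Since the list omits [sonorant] and [nasal] — which do distinguish the voiced bilabial stop from the labiodental nasal — this pair collapses; all other pairs remain distinct.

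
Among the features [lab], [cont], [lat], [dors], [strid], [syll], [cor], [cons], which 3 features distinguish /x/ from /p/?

/x/ (voiceless velar fricative) and /p/ (voiceless bilabial stop) agree on [-lateral], [-strident], [-syllabic], [-coronal], [+consonantal]. They differ on [continuant] (/x/ [+], /p/ [-]), [labial] (/x/ [-], /p/ [+]), [dorsal] (/x/ [+], /p/ [-]).

[continuant], [labial], [dorsal]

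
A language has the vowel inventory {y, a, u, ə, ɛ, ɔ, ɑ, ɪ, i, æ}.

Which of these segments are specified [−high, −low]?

Checking each segment against [−high], [−low]: /ə/ (mid central vowel (schwa)), /ɛ/ (mid front unrounded lax vowel), /ɔ/ (mid back rounded lax vowel) satisfy every feature; every other segment in the inventory fails at least one.

ə, ɛ, ɔ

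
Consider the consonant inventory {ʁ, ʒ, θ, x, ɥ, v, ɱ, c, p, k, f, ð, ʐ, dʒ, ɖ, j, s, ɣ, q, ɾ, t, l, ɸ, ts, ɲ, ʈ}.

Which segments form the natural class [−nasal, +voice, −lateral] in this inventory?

ʁ, ʒ, ɥ, v, ð, ʐ, dʒ, ɖ, j, ɣ, ɾ

Checking each segment against [−nasal], [+voice], [−lateral]: /ʁ/ (voiced uvular fricative), /ʒ/ (voiced postalveolar fricative), /ɥ/ (labial-palatal glide), /v/ (voiced labiodental fricative), /ð/ (voiced dental fricative), /ʐ/ (voiced retroflex fricative), among others, satisfy every feature; every other segment in the inventory fails at least one.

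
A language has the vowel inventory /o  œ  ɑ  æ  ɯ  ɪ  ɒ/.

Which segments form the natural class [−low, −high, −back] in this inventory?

Eliminate segments failing any feature: /o/ is [+back]; /ɑ, æ, ɒ/ are [+low]; /ɯ, ɪ/ are [+high]. The remaining /œ/ satisfy [−low], [−high], [−back].

œ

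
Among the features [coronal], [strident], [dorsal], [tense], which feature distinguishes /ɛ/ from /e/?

/ɛ/ is the mid front unrounded lax vowel and /e/ is the mid front unrounded tense vowel. Both are [−coronal], [−strident], [+dorsal]. /ɛ/ is [−tense] while /e/ is [+tense], so the distinguishing feature is [tense].

[tense]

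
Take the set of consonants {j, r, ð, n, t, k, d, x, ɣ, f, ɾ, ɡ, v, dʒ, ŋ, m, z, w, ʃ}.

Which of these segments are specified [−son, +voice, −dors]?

Checking each segment against [−sonorant], [+voice], [−dorsal]: /ð/ (voiced dental fricative), /d/ (voiced alveolar stop), /v/ (voiced labiodental fricative), /dʒ/ (voiced postalveolar affricate), /z/ (voiced alveolar fricative) satisfy every feature; every other segment in the inventory fails at least one.

ð, d, v, dʒ, z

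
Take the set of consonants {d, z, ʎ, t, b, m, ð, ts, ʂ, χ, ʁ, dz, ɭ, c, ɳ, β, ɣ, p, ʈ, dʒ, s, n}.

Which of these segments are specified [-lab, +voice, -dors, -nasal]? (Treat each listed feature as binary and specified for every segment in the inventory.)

d, z, ð, dz, ɭ, dʒ

Eliminate segments failing any feature: /ʎ, ʁ, ɣ/ are [+dorsal]; /t, ts, ʂ, χ, c, ʈ, s/ are [-voice]; /b, m, β, p/ are [+labial]; /ɳ, n/ are [+nasal]. The remaining /d, z, ð, dz, ɭ, dʒ/ satisfy [-labial], [+voice], [-dorsal], [-nasal].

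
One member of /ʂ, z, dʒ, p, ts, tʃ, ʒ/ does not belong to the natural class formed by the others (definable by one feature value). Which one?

p

/ʒ, ts, tʃ, ʂ, dʒ, z/ are all [+strident], but /p/ (voiceless bilabial stop) is [-strident]. No other single segment can be removed to leave a set sharing one feature value that the removed segment lacks, so /p/ is the odd one out.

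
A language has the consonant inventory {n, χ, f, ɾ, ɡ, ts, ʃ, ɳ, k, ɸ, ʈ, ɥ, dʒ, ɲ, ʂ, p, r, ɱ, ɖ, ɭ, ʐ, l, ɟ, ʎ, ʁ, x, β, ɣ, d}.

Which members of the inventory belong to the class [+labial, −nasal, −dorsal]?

The [+labial] segments are /f, ɸ, ɥ, p, ɱ, β/.
Intersecting with [−nasal] gives /f, ɸ, ɥ, p, β/.
Within that set, [−dorsal] leaves /f, ɸ, p, β/.

f, ɸ, p, β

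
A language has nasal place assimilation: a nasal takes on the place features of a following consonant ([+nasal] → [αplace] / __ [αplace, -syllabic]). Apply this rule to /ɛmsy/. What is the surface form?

[ɛnsy]

/m/ sits before the [+coronal] consonant /s/, so it takes on [+coronal] and surfaces as /n/. The rest of the form is unaffected: [ɛnsy].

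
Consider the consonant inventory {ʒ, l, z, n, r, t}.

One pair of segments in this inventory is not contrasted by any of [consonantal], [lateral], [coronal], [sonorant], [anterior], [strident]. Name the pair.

n, r

/n/ (alveolar nasal) and /r/ (alveolar trill) are both [+consonantal], [−lateral], [+coronal], [+sonorant], [+anterior], [−strident], so none of the listed features separates them. (They do differ in [nasal] and [continuant], which are not among the given features.) Every other pair in the inventory differs on at least one listed feature.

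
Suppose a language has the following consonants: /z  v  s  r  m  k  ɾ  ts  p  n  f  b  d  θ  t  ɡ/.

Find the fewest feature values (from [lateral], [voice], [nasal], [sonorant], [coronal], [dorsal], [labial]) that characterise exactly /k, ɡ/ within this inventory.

The target set is precisely the extension of [+dorsal] in this inventory.

[+dorsal]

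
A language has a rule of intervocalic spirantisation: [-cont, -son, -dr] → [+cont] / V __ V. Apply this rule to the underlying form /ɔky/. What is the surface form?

The only segment in the rule's environment that also matches [-cont, -son, -dr] is /k/. Applying [+continuant] turns the voiceless velar stop into /x/ (voiceless velar fricative), giving [ɔxy].

[ɔxy]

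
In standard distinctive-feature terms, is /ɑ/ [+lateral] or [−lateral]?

[−lateral]

As the low back unrounded vowel, /ɑ/ is [−lateral].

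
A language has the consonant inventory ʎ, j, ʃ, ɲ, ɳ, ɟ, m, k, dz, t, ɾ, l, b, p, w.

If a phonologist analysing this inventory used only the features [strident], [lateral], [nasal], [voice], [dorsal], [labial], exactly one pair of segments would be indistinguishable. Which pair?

/j/ (palatal glide) and /ɟ/ (voiced palatal stop) are both [−strident], [−lateral], [−nasal], [+voice], [+dorsal], [−labial], so none of the listed features separates them. (They do differ in [sonorant] and [continuant], which are not among the given features.) Every other pair in the inventory differs on at least one listed feature.

j, ɟ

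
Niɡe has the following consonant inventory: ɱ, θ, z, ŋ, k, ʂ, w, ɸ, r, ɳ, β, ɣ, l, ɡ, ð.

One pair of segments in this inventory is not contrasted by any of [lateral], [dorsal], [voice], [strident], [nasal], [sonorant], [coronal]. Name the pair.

ɡ, ɣ

On the given features, /ɡ/ and /ɣ/ have an identical profile: [-lateral], [+dorsal], [+voice], [-strident], [-nasal], [-sonorant], [-coronal]. No other two segments in the inventory coincide on all 7 features. (They do differ in [continuant], which is not among the given features.)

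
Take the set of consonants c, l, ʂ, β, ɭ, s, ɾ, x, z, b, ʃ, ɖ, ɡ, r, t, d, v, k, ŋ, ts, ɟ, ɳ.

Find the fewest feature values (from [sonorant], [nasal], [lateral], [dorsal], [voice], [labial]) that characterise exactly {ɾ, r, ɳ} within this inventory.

[+sonorant, -lateral, -dorsal]

Every target segment is [+sonorant], [-lateral], [-dorsal]; each remaining inventory member fails at least one of these. Each conjunct is needed — [-lateral, -dorsal] alone would also admit /ʂ, β, s, z, …/; [+sonorant, -dorsal] alone would also admit /l, ɭ/; [+sonorant, -lateral] alone would also admit /ŋ/ — and no other combination of two listed features has exactly this extension, so three is the minimum.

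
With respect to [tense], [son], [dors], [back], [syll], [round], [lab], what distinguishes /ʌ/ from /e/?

[back], [tense]

The two segments share [+sonorant], [+dorsal], [+syllabic], [-round], [-labial]. The only features from the list on which they differ: /ʌ/ is [+back] while /e/ is [-back]; /ʌ/ is [-tense] while /e/ is [+tense].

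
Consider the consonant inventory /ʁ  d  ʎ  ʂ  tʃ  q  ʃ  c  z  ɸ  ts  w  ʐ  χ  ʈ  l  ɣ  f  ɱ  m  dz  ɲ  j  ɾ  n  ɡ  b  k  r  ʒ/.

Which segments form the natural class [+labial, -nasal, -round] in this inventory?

First, the [+labial] segments are /ɸ, w, f, ɱ, m, b/.
Then [-nasal] gives /ɸ, w, f, b/.
Within that set, [-round] leaves /ɸ, f, b/.

ɸ, f, b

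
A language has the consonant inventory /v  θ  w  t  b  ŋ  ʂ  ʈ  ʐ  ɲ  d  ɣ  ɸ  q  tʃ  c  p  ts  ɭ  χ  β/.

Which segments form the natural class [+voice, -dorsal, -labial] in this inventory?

Checking each segment against [+voice], [-dorsal], [-labial]: /ʐ/ (voiced retroflex fricative), /d/ (voiced alveolar stop), /ɭ/ (retroflex lateral approximant) satisfy every feature; every other segment in the inventory fails at least one.

ʐ, d, ɭ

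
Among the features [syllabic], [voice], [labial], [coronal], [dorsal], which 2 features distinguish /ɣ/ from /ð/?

[coronal], [dorsal]

/ɣ/ (voiced velar fricative) and /ð/ (voiced dental fricative) agree on [−syllabic], [+voice], [−labial]. They differ on [coronal] (/ɣ/ [−], /ð/ [+]), [dorsal] (/ɣ/ [+], /ð/ [−]).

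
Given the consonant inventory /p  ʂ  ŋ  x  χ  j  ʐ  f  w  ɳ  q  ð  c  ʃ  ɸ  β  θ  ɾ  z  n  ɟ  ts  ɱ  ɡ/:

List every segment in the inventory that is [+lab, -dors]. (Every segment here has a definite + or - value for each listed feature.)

p, f, ɸ, β, ɱ

The [+labial] segments are /p, f, w, ɸ, β, ɱ/.
Then [-dorsal] leaves /p, f, ɸ, β, ɱ/.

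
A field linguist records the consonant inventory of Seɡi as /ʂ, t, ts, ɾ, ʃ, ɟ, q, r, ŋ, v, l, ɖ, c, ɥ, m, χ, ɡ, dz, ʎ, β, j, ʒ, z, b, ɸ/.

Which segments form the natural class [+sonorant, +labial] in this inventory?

Checking each segment against [+sonorant], [+labial]: /ɥ/ (labial-palatal glide), /m/ (bilabial nasal) satisfy every feature; every other segment in the inventory fails at least one.

ɥ, m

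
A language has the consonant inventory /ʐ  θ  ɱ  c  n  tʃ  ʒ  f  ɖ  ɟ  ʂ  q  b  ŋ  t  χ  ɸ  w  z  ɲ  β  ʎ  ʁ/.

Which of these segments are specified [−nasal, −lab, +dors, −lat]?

Checking each segment against [−nasal], [−labial], [+dorsal], [−lateral]: /c/ (voiceless palatal stop), /ɟ/ (voiced palatal stop), /q/ (voiceless uvular stop), /χ/ (voiceless uvular fricative), /ʁ/ (voiced uvular fricative) satisfy every feature; every other segment in the inventory fails at least one.

c, ɟ, q, χ, ʁ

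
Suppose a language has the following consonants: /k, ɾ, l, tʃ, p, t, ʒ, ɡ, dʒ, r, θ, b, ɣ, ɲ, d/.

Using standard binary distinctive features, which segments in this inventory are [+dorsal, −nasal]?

k, ɡ, ɣ

Eliminate segments failing any feature: /ɾ, l, tʃ, p, t, ʒ, dʒ, r, θ, b, d/ are [−dorsal]; /ɲ/ is [+nasal]. The remaining /k, ɡ, ɣ/ satisfy [+dorsal], [−nasal].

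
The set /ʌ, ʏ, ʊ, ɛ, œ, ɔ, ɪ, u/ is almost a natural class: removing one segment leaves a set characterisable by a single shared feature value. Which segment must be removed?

The remaining segments after removing /u/ share [−tense]; /u/ (high back rounded tense vowel) is [+tense]. For every other candidate removal, the leftover set fails to share any single feature value that the removed segment lacks.

u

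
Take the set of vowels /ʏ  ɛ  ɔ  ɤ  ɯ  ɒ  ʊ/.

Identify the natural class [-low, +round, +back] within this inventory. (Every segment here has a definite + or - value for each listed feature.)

ɔ, ʊ

First, the [-low] segments are /ʏ, ɛ, ɔ, ɤ, ɯ, ʊ/.
Intersecting with [+round] gives /ʏ, ɔ, ʊ/.
Of those, [+back] leaves /ɔ, ʊ/.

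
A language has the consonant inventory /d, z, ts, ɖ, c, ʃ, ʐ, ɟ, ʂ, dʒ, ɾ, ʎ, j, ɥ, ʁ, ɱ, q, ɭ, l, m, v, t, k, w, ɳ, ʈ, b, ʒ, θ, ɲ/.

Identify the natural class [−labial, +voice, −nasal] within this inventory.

d, z, ɖ, ʐ, ɟ, dʒ, ɾ, ʎ, j, ʁ, ɭ, l, ʒ

Eliminate segments failing any feature: /ts, c, ʃ, ʂ, q, t, k, ʈ, θ/ are [−voice]; /ɥ, ɱ, m, v, w, b/ are [+labial]; /ɳ, ɲ/ are [+nasal]. The remaining /d, z, ɖ, ʐ, ɟ, dʒ, ɾ, ʎ, j, ʁ, ɭ, l, ʒ/ satisfy [−labial], [+voice], [−nasal].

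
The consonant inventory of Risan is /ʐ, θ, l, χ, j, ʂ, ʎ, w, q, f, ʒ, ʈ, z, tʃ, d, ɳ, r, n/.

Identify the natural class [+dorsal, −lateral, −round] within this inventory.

Eliminate segments failing any feature: /ʐ, θ, l, ʂ, f, ʒ, ʈ, z, tʃ, d, ɳ, r, n/ are [−dorsal]; /ʎ/ is [+lateral]; /w/ is [+round]. The remaining /χ, j, q/ satisfy [+dorsal], [−lateral], [−round].

χ, j, q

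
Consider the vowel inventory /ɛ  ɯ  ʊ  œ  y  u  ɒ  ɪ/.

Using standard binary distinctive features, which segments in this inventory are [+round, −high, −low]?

Eliminate segments failing any feature: /ɛ, ɯ, ɪ/ are [−round]; /ʊ, y, u/ are [+high]; /ɒ/ is [+low]. The remaining /œ/ satisfy [+round], [−high], [−low].

œ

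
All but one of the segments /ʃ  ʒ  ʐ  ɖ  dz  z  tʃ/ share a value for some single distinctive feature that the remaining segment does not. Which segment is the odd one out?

ɖ

The remaining segments after removing /ɖ/ share [+strident]; /ɖ/ (voiced retroflex stop) is [-strident]. For every other candidate removal, the leftover set fails to share any single feature value that the removed segment lacks.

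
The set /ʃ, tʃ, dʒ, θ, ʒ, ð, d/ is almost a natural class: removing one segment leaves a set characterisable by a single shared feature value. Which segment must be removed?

d

[distributed] groups all but one: /dʒ, tʃ, ʃ, ʒ, θ, ð/ share [+distributed] while /d/ (voiced alveolar stop) alone is [-distributed]. Removing any other segment would not leave a single-feature class that excludes it.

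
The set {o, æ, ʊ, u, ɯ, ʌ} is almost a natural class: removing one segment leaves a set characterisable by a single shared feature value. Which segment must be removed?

æ

[back] (equivalently [low]) groups all but one: /o, u, ɯ, ʌ, ʊ/ share [+back] while /æ/ (low front unrounded vowel) alone is [−back]. Removing any other segment would not leave a single-feature class that excludes it.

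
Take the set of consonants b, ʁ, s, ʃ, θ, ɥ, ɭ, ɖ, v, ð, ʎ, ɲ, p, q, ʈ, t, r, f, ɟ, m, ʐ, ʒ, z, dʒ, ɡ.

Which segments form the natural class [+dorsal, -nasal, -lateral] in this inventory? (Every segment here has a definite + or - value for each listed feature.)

ʁ, ɥ, q, ɟ, ɡ

Checking each segment against [+dorsal], [-nasal], [-lateral]: /ʁ/ (voiced uvular fricative), /ɥ/ (labial-palatal glide), /q/ (voiceless uvular stop), /ɟ/ (voiced palatal stop), /ɡ/ (voiced velar stop) satisfy every feature; every other segment in the inventory fails at least one.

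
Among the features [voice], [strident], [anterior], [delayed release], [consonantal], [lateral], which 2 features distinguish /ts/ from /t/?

[strident], [delayed release]

/ts/ is the voiceless alveolar affricate and /t/ is the voiceless alveolar stop. Both are [-voice], [+anterior], [+consonantal], [-lateral]. /ts/ is [+strident] while /t/ is [-strident]; /ts/ is [+delayed release] while /t/ is [-delayed release], so the distinguishing features are [strident], [delayed release].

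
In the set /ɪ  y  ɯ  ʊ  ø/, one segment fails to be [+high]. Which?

ø

Every segment except /ø/ is [+high]. /ø/ (mid front rounded tense vowel) is [−high], so it is the exception.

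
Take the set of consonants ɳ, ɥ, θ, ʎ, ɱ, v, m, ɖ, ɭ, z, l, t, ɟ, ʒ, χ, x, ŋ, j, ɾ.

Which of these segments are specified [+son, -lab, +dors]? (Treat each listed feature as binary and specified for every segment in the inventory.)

ʎ, ŋ, j

Checking each segment against [+sonorant], [-labial], [+dorsal]: /ʎ/ (palatal lateral approximant), /ŋ/ (velar nasal), /j/ (palatal glide) satisfy every feature; every other segment in the inventory fails at least one.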